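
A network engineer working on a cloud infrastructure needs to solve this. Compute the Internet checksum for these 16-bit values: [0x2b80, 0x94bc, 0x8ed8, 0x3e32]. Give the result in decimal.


Given words: [0x2b80, 0x94bc, 0x8ed8, 0x3e32]
Step 1: Sum all words
Raw sum = 11136 + 38076 + 36568 + 15922 = 101702
Step 2: Fold carry: (36166 + 1) = 36167
One's complement = ~36167 & 0xFFFF = 29368

29368


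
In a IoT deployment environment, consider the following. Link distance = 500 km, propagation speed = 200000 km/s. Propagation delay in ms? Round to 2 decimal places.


Given: distance = 500 km, speed = 200000 km/s
Delay = distance / speed = 500 / 200000 seconds
Delay in ms = 500 * 1000 / 200000
Delay = 2.5000 ms
Rounded to 2 dp = 2.50 ms

2.50


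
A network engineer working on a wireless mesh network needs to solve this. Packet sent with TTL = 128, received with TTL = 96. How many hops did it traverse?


Given: initial TTL = 128, received TTL = 96
Hops = initial TTL - received TTL
Hops = 128 - 96 = 32

32


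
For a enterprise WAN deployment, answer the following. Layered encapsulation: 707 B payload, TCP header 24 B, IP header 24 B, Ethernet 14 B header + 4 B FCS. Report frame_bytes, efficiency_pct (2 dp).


TCP segment = 707 + 24 = 731 B
IP packet = 731 + 24 = 755 B
Ethernet frame = 755 + 14 + 4 = 773 B
Efficiency = app / frame = 707 / 773 = 0.914618 = 91.4618% -> 91.46% (2 dp)

773, 91.46


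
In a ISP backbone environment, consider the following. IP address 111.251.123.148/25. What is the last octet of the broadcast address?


Given: IP = 111.251.123.148, prefix = /25
Host bits = 32 - 25 = 7
Network last octet = 148 AND mask = 128
Host part size = 2^7 - 1 = 127
Broadcast last octet = 128 OR 127 = 255

255


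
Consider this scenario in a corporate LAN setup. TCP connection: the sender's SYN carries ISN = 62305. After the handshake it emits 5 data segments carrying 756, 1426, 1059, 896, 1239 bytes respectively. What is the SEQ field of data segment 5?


The SYN occupies sequence number ISN = 62305, so the first data byte is ISN + 1 = 62306.
SEQ of data segment i = (ISN + 1) + sum of payload sizes of segments 1..i-1.
Segment 1: SEQ = 62306, payload = 756 bytes
Segment 2: SEQ = 63062, payload = 1426 bytes
Segment 3: SEQ = 64488, payload = 1059 bytes
Segment 4: SEQ = 65547, payload = 896 bytes
Segment 5: SEQ = 66443, payload = 1239 bytes
SEQ of segment 5 = 62306 + 756 + 1426 + 1059 + 896 = 66443

66443


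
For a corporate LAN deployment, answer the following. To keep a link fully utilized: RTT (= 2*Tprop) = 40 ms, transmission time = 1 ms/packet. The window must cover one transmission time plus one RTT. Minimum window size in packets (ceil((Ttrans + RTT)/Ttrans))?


Given: Ttrans = 1 ms, RTT = 40 ms (= 2 * Tprop, Tprop = 20 ms)
Time until first ACK returns = Ttrans + RTT = 1 + 40 = 41 ms
Need W * Ttrans >= Ttrans + RTT  ->  W >= (Ttrans + RTT) / Ttrans
(Ttrans + RTT) / Ttrans = 41 / 1 = 41
W_min = ceil(41) = 41

41


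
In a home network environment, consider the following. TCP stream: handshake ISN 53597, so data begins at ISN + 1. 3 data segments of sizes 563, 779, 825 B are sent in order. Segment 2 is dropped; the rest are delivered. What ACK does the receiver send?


SYN uses sequence number 53597; first data byte = ISN + 1 = 53598.
Segment 1: SEQ = 53598, len = 563 B, covers [53598, 54160]
Segment 2: SEQ = 54161, len = 779 B, covers [54161, 54939] [LOST]
Segment 3: SEQ = 54940, len = 825 B, covers [54940, 55764]
In-order data received: bytes [53598, 54160] (segments 1..1).
Segment 2 missing -> gap begins at byte 54161; later segments buffered out of order.
Cumulative ACK = next expected in-order byte = 53598 + 563 = 54161

54161


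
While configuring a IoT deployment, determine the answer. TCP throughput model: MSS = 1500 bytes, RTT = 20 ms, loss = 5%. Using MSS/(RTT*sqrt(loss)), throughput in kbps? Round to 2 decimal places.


Given: MSS = 1500 bytes, RTT = 20 ms, loss = 5%
RTT in seconds = 20 / 1000 = 0.02
Loss rate = 5% = 0.05
sqrt(loss) = sqrt(0.05) = 0.223606797750
Throughput (bytes/s) = 1500 / (0.02 * 0.223606797750) = 335410.1966
Throughput (kbps) = 335410.1966 * 8 / 1000 = 2683.281573 -> 2683.28 kbps (2 dp)

2683.28


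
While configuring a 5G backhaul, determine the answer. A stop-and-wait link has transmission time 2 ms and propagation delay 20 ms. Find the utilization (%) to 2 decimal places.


Given: Ttrans = 2 ms, Tprop = 20 ms
RTT = 2 * Tprop = 2 * 20 = 40 ms
U = Ttrans / (Ttrans + RTT)
U = 2 / (2 + 40)
U = 2 / 42 = 0.047619
U% = 4.76%

4.76


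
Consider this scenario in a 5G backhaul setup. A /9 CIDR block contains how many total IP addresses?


Given: CIDR prefix /9
Host bits = 32 - 9 = 23
Total addresses = 2^23 = 8388608

8388608


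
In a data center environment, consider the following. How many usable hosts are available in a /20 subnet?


Given: subnet mask /20
Host bits = 32 - 20 = 12
Total addresses = 2^12 = 4096
Usable hosts = 4096 - 2 (network + broadcast) = 4094

4094


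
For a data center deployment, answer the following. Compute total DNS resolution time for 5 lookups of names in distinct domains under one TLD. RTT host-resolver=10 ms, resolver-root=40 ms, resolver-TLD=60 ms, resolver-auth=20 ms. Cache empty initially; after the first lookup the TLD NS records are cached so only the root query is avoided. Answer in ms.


Lookup 1 (cold cache): local + root + TLD + auth = 10 + 40 + 60 + 20 = 130 ms
Lookups 2..5 (TLD NS cached -> skip root; new domain -> still ask TLD and auth): local + TLD + auth = 10 + 60 + 20 = 90 ms each
Remaining 4 lookups: 4 * 90 = 360 ms
Total = 130 + 360 = 490 ms

490


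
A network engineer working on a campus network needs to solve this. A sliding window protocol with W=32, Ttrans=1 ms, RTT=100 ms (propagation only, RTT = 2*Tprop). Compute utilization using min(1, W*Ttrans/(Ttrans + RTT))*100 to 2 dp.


Given: W = 32, Ttrans = 1 ms, RTT = 100 ms (= 2 * Tprop, Tprop = 50 ms)
Cycle time = Ttrans + RTT = 1 + 100 = 101 ms (first packet sent until its ACK returns)
W * Ttrans = 32 * 1 = 32 ms of sending per cycle
W * Ttrans / (Ttrans + RTT) = 32 / 101 = 0.316832
U = min(1, 0.316832) = 0.316832
U% = 31.68%

31.68


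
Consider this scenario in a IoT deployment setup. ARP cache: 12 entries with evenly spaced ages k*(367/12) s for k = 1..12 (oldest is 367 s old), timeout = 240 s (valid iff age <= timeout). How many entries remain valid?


Ages are k * 367/12 s for k = 1..12 (spacing = 30.5833 s).
Entry k is valid iff k * 367/12 <= 240 iff k <= 12 * 240 / 367 = 7.8474
n_valid = floor(7.8474) = 7
(n_stale = 12 - 7 = 5)

7


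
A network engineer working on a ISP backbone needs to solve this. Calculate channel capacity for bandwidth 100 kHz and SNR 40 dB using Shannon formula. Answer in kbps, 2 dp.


Given: B = 100 kHz, SNR = 40 dB
SNR linear = 10^(40/10) = 10000
1 + SNR = 10001
log2(10001) = 13.2878566418
C = 100 * 1000 * 13.2878566418 = 1328785.6642 bps
C = 1328.785664 kbps -> 1328.79 kbps (2 dp)

1328.79


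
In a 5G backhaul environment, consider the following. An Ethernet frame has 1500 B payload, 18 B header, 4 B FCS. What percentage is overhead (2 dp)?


Given: payload = 1500 B, header = 18 B, trailer = 4 B
Overhead bytes = header + trailer = 18 + 4 = 22
Total frame = payload + overhead = 1500 + 22 = 1522
Overhead % = 22 / 1522 * 100 = 1.4455% -> 1.45% (2 dp)

1.45


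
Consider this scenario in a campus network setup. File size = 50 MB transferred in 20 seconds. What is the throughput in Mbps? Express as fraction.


Given: file = 50 MB, time = 20 s
File in Mb = 50 * 8 = 400 Mb
Throughput = 400 / 20 Mbps
Throughput = 20 Mbps

20


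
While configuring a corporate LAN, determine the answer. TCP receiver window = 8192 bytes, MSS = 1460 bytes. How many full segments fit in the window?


Given: RWND = 8192 bytes, MSS = 1460 bytes
Full segments = floor(RWND / MSS)
Full segments = floor(8192 / 1460)
Full segments = floor(5.611) = 5

5


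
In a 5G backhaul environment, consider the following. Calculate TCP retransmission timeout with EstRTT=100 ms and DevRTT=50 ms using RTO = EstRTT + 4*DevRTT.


Given: EstRTT = 100 ms, DevRTT = 50 ms
Timeout = EstRTT + 4 * DevRTT
4 * DevRTT = 4 * 50 = 200
Timeout = 100 + 200 = 300 ms

300


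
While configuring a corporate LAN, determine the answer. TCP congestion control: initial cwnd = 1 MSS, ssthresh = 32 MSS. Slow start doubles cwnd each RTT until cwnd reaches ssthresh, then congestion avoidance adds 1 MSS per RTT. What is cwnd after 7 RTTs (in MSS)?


RTT 0: cwnd = 1 MSS (initial)
RTT 1: cwnd = 2 MSS (slow start, doubled)
RTT 2: cwnd = 4 MSS (slow start, doubled)
RTT 3: cwnd = 8 MSS (slow start, doubled)
RTT 4: cwnd = 16 MSS (slow start, doubled)
RTT 5: cwnd = 32 MSS (slow start, doubled)
RTT 6: cwnd = 33 MSS (congestion avoidance, +1)
RTT 7: cwnd = 34 MSS (congestion avoidance, +1)

34


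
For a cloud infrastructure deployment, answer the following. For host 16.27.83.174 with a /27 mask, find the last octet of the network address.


Given: IP = 16.27.83.174, prefix = /27
Subnet mask = 255.255.255.224
Last octet of IP: 174
Last octet of mask: 224
Network last octet = 174 AND 224 = 160

160


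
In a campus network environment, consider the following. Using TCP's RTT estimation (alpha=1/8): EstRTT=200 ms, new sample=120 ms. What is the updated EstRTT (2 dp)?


Given: EstRTT = 200 ms, SampleRTT = 120 ms, alpha = 1/8
New EstRTT = (1 - alpha) * EstRTT + alpha * SampleRTT
(7/8) * 200 = 175
(1/8) * 120 = 15
New EstRTT = 175 + 15 = 190 ms -> 190.00 ms (2 dp)

190.00


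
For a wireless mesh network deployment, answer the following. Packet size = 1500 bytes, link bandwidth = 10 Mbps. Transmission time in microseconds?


Given: packet = 1500 bytes, bandwidth = 10 Mbps
Packet in bits = 1500 * 8 = 12000 bits
Bandwidth = 10 * 10^6 = 10000000 bps
Time = 12000 / 10000000 seconds
Time in us = 12000 * 10^6 / 10000000 = 1200

1200


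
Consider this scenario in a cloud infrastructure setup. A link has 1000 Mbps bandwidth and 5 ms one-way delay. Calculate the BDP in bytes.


Given: bandwidth = 1000 Mbps, delay = 5 ms
BDP in bits = 1000 * 10^6 * 5 / 1000
BDP in bits = 5000000
BDP in bytes = 5000000 / 8 = 625000

625000


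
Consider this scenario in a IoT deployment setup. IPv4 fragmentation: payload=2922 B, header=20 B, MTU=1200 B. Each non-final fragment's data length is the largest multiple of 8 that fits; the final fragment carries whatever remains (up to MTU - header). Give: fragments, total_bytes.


Max data per non-final fragment = floor((MTU - header)/8)*8 = floor((1200 - 20)/8)*8 = floor(1180/8)*8 = 1176 B
Final fragment needs no 8-byte alignment: it can carry up to MTU - header = 1180 B
Non-final fragments needed = ceil((payload - 1180) / 1176) = ceil(1742/1176) = ceil(1.4813) = 2
Number of fragments = 2 + 1 = 3
Fragment sizes (data): 2 * 1176 B + 570 B (last, 570 <= 1180 OK)
Total bytes sent = payload + n_frags * header = 2922 + 3*20 = 2922 + 60 = 2982 B

3, 2982


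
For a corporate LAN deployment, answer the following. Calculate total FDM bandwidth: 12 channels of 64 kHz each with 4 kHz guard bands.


Given: 12 channels, 64 kHz each, guard = 4 kHz
Channel bandwidth = 12 * 64 = 768 kHz
Guard bands = 11 gaps * 4 kHz = 44 kHz
Total = 768 + 44 = 812 kHz

812


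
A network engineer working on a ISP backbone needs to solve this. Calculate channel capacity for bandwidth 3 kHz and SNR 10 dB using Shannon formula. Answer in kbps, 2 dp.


Given: B = 3 kHz, SNR = 10 dB
SNR linear = 10^(10/10) = 10
1 + SNR = 11
log2(11) = 3.4594316186
C = 3 * 1000 * 3.4594316186 = 10378.2949 bps
C = 10.378295 kbps -> 10.38 kbps (2 dp)

10.38


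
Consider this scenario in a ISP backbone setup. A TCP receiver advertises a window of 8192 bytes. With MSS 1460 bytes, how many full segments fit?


Given: RWND = 8192 bytes, MSS = 1460 bytes
Full segments = floor(RWND / MSS)
Full segments = floor(8192 / 1460)
Full segments = floor(5.611) = 5

5


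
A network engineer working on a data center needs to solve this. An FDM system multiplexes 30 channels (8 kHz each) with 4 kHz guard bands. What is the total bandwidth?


Given: 30 channels, 8 kHz each, guard = 4 kHz
Channel bandwidth = 30 * 8 = 240 kHz
Guard bands = 29 gaps * 4 kHz = 116 kHz
Total = 240 + 116 = 356 kHz

356


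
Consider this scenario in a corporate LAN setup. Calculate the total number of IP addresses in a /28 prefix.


Given: CIDR prefix /28
Host bits = 32 - 28 = 4
Total addresses = 2^4 = 16

16


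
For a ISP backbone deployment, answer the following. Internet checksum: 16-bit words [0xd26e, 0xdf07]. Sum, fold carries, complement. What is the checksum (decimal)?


Given words: [0xd26e, 0xdf07]
Step 1: Sum all words
Raw sum = 53870 + 57095 = 110965
Step 2: Fold carry: (45429 + 1) = 45430
One's complement = ~45430 & 0xFFFF = 20105

20105


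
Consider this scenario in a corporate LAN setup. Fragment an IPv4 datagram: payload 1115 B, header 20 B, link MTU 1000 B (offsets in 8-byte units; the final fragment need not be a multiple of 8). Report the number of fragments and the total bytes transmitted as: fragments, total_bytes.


Max data per non-final fragment = floor((MTU - header)/8)*8 = floor((1000 - 20)/8)*8 = floor(980/8)*8 = 976 B
Final fragment needs no 8-byte alignment: it can carry up to MTU - header = 980 B
Non-final fragments needed = ceil((payload - 980) / 976) = ceil(135/976) = ceil(0.1383) = 1
Number of fragments = 1 + 1 = 2
Fragment sizes (data): 1 * 976 B + 139 B (last, 139 <= 980 OK)
Total bytes sent = payload + n_frags * header = 1115 + 2*20 = 1115 + 40 = 1155 B

2, 1155


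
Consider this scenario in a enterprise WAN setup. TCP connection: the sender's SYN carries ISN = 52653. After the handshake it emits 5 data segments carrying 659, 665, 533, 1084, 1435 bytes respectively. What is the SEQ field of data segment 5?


The SYN occupies sequence number ISN = 52653, so the first data byte is ISN + 1 = 52654.
SEQ of data segment i = (ISN + 1) + sum of payload sizes of segments 1..i-1.
Segment 1: SEQ = 52654, payload = 659 bytes
Segment 2: SEQ = 53313, payload = 665 bytes
Segment 3: SEQ = 53978, payload = 533 bytes
Segment 4: SEQ = 54511, payload = 1084 bytes
Segment 5: SEQ = 55595, payload = 1435 bytes
SEQ of segment 5 = 52654 + 659 + 665 + 533 + 1084 = 55595

55595


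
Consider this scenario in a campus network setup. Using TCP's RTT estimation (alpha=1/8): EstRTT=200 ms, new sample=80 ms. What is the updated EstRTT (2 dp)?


Given: EstRTT = 200 ms, SampleRTT = 80 ms, alpha = 1/8
New EstRTT = (1 - alpha) * EstRTT + alpha * SampleRTT
(7/8) * 200 = 175
(1/8) * 80 = 10
New EstRTT = 175 + 10 = 185 ms -> 185.00 ms (2 dp)

185.00


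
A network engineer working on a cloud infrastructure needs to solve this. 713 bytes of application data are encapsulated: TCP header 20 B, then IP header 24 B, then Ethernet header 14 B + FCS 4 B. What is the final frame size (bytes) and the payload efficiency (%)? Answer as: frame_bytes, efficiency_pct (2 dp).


TCP segment = 713 + 20 = 733 B
IP packet = 733 + 24 = 757 B
Ethernet frame = 757 + 14 + 4 = 775 B
Efficiency = app / frame = 713 / 775 = 0.920000 = 92.0000% -> 92.00% (2 dp)

775, 92.00


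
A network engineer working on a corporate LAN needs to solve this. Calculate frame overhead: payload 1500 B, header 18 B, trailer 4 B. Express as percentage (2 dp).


Given: payload = 1500 B, header = 18 B, trailer = 4 B
Overhead bytes = header + trailer = 18 + 4 = 22
Total frame = payload + overhead = 1500 + 22 = 1522
Overhead % = 22 / 1522 * 100 = 1.4455% -> 1.45% (2 dp)

1.45


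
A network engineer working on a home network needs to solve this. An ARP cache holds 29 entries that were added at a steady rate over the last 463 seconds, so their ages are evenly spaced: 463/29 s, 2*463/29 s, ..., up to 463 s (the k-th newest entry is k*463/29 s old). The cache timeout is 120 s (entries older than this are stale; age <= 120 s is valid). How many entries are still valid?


Ages are k * 463/29 s for k = 1..29 (spacing = 15.9655 s).
Entry k is valid iff k * 463/29 <= 120 iff k <= 29 * 120 / 463 = 7.5162
n_valid = floor(7.5162) = 7
(n_stale = 29 - 7 = 22)

7


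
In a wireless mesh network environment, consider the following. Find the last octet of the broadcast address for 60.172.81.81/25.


Given: IP = 60.172.81.81, prefix = /25
Host bits = 32 - 25 = 7
Network last octet = 81 AND mask = 0
Host part size = 2^7 - 1 = 127
Broadcast last octet = 0 OR 127 = 127

127


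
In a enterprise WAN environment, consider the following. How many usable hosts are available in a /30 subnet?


Given: subnet mask /30
Host bits = 32 - 30 = 2
Total addresses = 2^2 = 4
Usable hosts = 4 - 2 (network + broadcast) = 2

2


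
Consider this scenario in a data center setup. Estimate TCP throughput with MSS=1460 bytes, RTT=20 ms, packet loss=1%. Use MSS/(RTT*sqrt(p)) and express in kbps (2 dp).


Given: MSS = 1460 bytes, RTT = 20 ms, loss = 1%
RTT in seconds = 20 / 1000 = 0.02
Loss rate = 1% = 0.01
sqrt(loss) = sqrt(0.01) = 0.1
Throughput (bytes/s) = 1460 / (0.02 * 0.1) = 730000.0000
Throughput (kbps) = 730000.0000 * 8 / 1000 = 5840.000000 -> 5840.00 kbps (2 dp)

5840.00


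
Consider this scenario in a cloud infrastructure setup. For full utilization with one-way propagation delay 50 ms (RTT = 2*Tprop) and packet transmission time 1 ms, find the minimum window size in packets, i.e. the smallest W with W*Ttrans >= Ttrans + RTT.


Given: Ttrans = 1 ms, RTT = 100 ms (= 2 * Tprop, Tprop = 50 ms)
Time until first ACK returns = Ttrans + RTT = 1 + 100 = 101 ms
Need W * Ttrans >= Ttrans + RTT  ->  W >= (Ttrans + RTT) / Ttrans
(Ttrans + RTT) / Ttrans = 101 / 1 = 101
W_min = ceil(101) = 101

101


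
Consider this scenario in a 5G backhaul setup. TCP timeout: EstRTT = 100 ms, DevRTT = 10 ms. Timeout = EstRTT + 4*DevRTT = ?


Given: EstRTT = 100 ms, DevRTT = 10 ms
Timeout = EstRTT + 4 * DevRTT
4 * DevRTT = 4 * 10 = 40
Timeout = 100 + 40 = 140 ms

140


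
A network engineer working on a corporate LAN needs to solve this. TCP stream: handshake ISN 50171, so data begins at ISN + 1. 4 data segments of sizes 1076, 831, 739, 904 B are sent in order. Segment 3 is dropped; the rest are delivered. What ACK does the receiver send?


SYN uses sequence number 50171; first data byte = ISN + 1 = 50172.
Segment 1: SEQ = 50172, len = 1076 B, covers [50172, 51247]
Segment 2: SEQ = 51248, len = 831 B, covers [51248, 52078]
Segment 3: SEQ = 52079, len = 739 B, covers [52079, 52817] [LOST]
Segment 4: SEQ = 52818, len = 904 B, covers [52818, 53721]
In-order data received: bytes [50172, 52078] (segments 1..2).
Segment 3 missing -> gap begins at byte 52079; later segments buffered out of order.
Cumulative ACK = next expected in-order byte = 50172 + 1076 + 831 = 52079

52079


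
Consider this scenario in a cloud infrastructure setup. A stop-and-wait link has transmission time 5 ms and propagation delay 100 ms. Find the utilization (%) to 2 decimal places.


Given: Ttrans = 5 ms, Tprop = 100 ms
RTT = 2 * Tprop = 2 * 100 = 200 ms
U = Ttrans / (Ttrans + RTT)
U = 5 / (5 + 200)
U = 5 / 205 = 0.02439
U% = 2.44%

2.44


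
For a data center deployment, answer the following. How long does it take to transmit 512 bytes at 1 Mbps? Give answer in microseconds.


Given: packet = 512 bytes, bandwidth = 1 Mbps
Packet in bits = 512 * 8 = 4096 bits
Bandwidth = 1 * 10^6 = 1000000 bps
Time = 4096 / 1000000 seconds
Time in us = 4096 * 10^6 / 1000000 = 4096

4096


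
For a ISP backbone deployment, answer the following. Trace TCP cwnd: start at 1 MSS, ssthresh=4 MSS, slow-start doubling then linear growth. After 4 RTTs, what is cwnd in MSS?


RTT 0: cwnd = 1 MSS (initial)
RTT 1: cwnd = 2 MSS (slow start, doubled)
RTT 2: cwnd = 4 MSS (slow start, doubled)
RTT 3: cwnd = 5 MSS (congestion avoidance, +1)
RTT 4: cwnd = 6 MSS (congestion avoidance, +1)

6


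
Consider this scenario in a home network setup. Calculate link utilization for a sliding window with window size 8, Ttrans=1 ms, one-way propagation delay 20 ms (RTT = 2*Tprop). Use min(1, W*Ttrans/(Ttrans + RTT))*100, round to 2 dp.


Given: W = 8, Ttrans = 1 ms, RTT = 40 ms (= 2 * Tprop, Tprop = 20 ms)
Cycle time = Ttrans + RTT = 1 + 40 = 41 ms (first packet sent until its ACK returns)
W * Ttrans = 8 * 1 = 8 ms of sending per cycle
W * Ttrans / (Ttrans + RTT) = 8 / 41 = 0.195122
U = min(1, 0.195122) = 0.195122
U% = 19.51%

19.51


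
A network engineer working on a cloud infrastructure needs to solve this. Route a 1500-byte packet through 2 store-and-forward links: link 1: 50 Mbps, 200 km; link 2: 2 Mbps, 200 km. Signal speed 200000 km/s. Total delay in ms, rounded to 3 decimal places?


Packet = 1500 bytes = 12000 bits. Store-and-forward: sum (t_trans + t_prop) per link.
Link 1: t_trans = 12000/(50*10^6) s = 0.2400 ms; t_prop = 200/200000 s = 1.0000 ms; subtotal = 1.2400 ms
Link 2: t_trans = 12000/(2*10^6) s = 6.0000 ms; t_prop = 200/200000 s = 1.0000 ms; subtotal = 7.0000 ms
End-to-end = 1.2400 + 7.0000 = 8.2400 ms -> 8.240 ms (3 dp)

8.240


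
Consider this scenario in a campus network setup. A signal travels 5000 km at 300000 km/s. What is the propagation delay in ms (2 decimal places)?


Given: distance = 5000 km, speed = 300000 km/s
Delay = distance / speed = 5000 / 300000 seconds
Delay in ms = 5000 * 1000 / 300000
Delay = 16.6667 ms
Rounded to 2 dp = 16.67 ms

16.67


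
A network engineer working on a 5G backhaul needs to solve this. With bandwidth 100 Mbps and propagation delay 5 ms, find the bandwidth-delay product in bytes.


Given: bandwidth = 100 Mbps, delay = 5 ms
BDP in bits = 100 * 10^6 * 5 / 1000
BDP in bits = 500000
BDP in bytes = 500000 / 8 = 62500

62500


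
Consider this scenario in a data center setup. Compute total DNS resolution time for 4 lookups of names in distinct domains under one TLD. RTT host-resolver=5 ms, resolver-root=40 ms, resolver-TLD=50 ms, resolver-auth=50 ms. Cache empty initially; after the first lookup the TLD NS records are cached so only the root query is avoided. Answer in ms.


Lookup 1 (cold cache): local + root + TLD + auth = 5 + 40 + 50 + 50 = 145 ms
Lookups 2..4 (TLD NS cached -> skip root; new domain -> still ask TLD and auth): local + TLD + auth = 5 + 50 + 50 = 105 ms each
Remaining 3 lookups: 3 * 105 = 315 ms
Total = 145 + 315 = 460 ms

460


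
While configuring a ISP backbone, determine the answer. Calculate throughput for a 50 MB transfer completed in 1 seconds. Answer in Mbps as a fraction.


Given: file = 50 MB, time = 1 s
File in Mb = 50 * 8 = 400 Mb
Throughput = 400 / 1 Mbps
Throughput = 400 Mbps

400


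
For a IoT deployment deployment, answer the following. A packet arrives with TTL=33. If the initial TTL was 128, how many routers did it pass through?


Given: initial TTL = 128, received TTL = 33
Hops = initial TTL - received TTL
Hops = 128 - 33 = 95

95


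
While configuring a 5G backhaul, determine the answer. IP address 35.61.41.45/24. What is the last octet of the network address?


Given: IP = 35.61.41.45, prefix = /24
Subnet mask = 255.255.255.0
Last octet of IP: 45
Last octet of mask: 0
Network last octet = 45 AND 0 = 0

0


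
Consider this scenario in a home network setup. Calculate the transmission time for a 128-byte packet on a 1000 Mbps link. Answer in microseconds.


Given: packet = 128 bytes, bandwidth = 1000 Mbps
Packet in bits = 128 * 8 = 1024 bits
Bandwidth = 1000 * 10^6 = 1000000000 bps
Time = 1024 / 1000000000 seconds
Time in us = 1024 * 10^6 / 1000000000 = 1.024

1.024


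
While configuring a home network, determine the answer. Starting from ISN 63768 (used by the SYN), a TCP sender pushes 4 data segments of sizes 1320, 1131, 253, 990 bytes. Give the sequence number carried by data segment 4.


The SYN occupies sequence number ISN = 63768, so the first data byte is ISN + 1 = 63769.
SEQ of data segment i = (ISN + 1) + sum of payload sizes of segments 1..i-1.
Segment 1: SEQ = 63769, payload = 1320 bytes
Segment 2: SEQ = 65089, payload = 1131 bytes
Segment 3: SEQ = 66220, payload = 253 bytes
Segment 4: SEQ = 66473, payload = 990 bytes
SEQ of segment 4 = 63769 + 1320 + 1131 + 253 = 66473

66473


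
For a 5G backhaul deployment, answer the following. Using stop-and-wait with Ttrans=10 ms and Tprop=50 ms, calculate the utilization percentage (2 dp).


Given: Ttrans = 10 ms, Tprop = 50 ms
RTT = 2 * Tprop = 2 * 50 = 100 ms
U = Ttrans / (Ttrans + RTT)
U = 10 / (10 + 100)
U = 10 / 110 = 0.090909
U% = 9.09%

9.09


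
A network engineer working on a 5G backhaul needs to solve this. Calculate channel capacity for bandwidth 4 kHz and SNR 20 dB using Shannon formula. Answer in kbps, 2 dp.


Given: B = 4 kHz, SNR = 20 dB
SNR linear = 10^(20/10) = 100
1 + SNR = 101
log2(101) = 6.6582114828
C = 4 * 1000 * 6.6582114828 = 26632.8459 bps
C = 26.632846 kbps -> 26.63 kbps (2 dp)

26.63


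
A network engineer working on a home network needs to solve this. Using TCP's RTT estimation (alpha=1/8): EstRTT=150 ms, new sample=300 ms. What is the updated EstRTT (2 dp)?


Given: EstRTT = 150 ms, SampleRTT = 300 ms, alpha = 1/8
New EstRTT = (1 - alpha) * EstRTT + alpha * SampleRTT
(7/8) * 150 = 131.25
(1/8) * 300 = 37.5
New EstRTT = 131.25 + 37.5 = 168.75 ms -> 168.75 ms (2 dp)

168.75


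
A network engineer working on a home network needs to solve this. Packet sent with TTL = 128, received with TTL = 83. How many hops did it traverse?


Given: initial TTL = 128, received TTL = 83
Hops = initial TTL - received TTL
Hops = 128 - 83 = 45

45


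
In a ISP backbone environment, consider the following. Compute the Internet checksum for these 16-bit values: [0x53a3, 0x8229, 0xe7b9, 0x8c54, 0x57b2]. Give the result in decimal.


Given words: [0x53a3, 0x8229, 0xe7b9, 0x8c54, 0x57b2]
Step 1: Sum all words
Raw sum = 21411 + 33321 + 59321 + 35924 + 22450 = 172427
Step 2: Fold carry: (41355 + 2) = 41357
One's complement = ~41357 & 0xFFFF = 24178

24178


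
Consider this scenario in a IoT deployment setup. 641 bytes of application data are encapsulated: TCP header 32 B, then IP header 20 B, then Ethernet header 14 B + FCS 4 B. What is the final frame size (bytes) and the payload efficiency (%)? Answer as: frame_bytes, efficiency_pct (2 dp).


TCP segment = 641 + 32 = 673 B
IP packet = 673 + 20 = 693 B
Ethernet frame = 693 + 14 + 4 = 711 B
Efficiency = app / frame = 641 / 711 = 0.901547 = 90.1547% -> 90.15% (2 dp)

711, 90.15


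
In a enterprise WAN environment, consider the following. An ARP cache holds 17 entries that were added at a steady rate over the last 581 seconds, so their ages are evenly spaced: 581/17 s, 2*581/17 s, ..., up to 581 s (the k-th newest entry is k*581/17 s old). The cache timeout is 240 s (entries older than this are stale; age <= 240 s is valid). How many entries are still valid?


Ages are k * 581/17 s for k = 1..17 (spacing = 34.1765 s).
Entry k is valid iff k * 581/17 <= 240 iff k <= 17 * 240 / 581 = 7.0224
n_valid = floor(7.0224) = 7
(n_stale = 17 - 7 = 10)

7


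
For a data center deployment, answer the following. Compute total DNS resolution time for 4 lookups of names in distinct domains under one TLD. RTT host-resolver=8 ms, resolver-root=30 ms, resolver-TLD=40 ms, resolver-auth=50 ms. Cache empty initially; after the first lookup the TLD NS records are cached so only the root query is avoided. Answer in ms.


Lookup 1 (cold cache): local + root + TLD + auth = 8 + 30 + 40 + 50 = 128 ms
Lookups 2..4 (TLD NS cached -> skip root; new domain -> still ask TLD and auth): local + TLD + auth = 8 + 40 + 50 = 98 ms each
Remaining 3 lookups: 3 * 98 = 294 ms
Total = 128 + 294 = 422 ms

422


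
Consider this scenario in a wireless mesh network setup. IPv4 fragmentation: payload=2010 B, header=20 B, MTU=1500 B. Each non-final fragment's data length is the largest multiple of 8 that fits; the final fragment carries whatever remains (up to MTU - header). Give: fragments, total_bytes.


Max data per non-final fragment = floor((MTU - header)/8)*8 = floor((1500 - 20)/8)*8 = floor(1480/8)*8 = 1480 B
Final fragment needs no 8-byte alignment: it can carry up to MTU - header = 1480 B
Non-final fragments needed = ceil((payload - 1480) / 1480) = ceil(530/1480) = ceil(0.3581) = 1
Number of fragments = 1 + 1 = 2
Fragment sizes (data): 1 * 1480 B + 530 B (last, 530 <= 1480 OK)
Total bytes sent = payload + n_frags * header = 2010 + 2*20 = 2010 + 40 = 2050 B

2, 2050


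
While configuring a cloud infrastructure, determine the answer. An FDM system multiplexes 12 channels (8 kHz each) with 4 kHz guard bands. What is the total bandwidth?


Given: 12 channels, 8 kHz each, guard = 4 kHz
Channel bandwidth = 12 * 8 = 96 kHz
Guard bands = 11 gaps * 4 kHz = 44 kHz
Total = 96 + 44 = 140 kHz

140


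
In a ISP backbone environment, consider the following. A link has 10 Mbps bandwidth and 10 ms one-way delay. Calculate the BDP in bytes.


Given: bandwidth = 10 Mbps, delay = 10 ms
BDP in bits = 10 * 10^6 * 10 / 1000
BDP in bits = 100000
BDP in bytes = 100000 / 8 = 12500

12500


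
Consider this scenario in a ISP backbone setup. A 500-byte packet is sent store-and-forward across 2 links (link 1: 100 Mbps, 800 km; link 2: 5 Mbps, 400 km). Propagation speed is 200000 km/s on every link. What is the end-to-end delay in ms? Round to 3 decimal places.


Packet = 500 bytes = 4000 bits. Store-and-forward: sum (t_trans + t_prop) per link.
Link 1: t_trans = 4000/(100*10^6) s = 0.0400 ms; t_prop = 800/200000 s = 4.0000 ms; subtotal = 4.0400 ms
Link 2: t_trans = 4000/(5*10^6) s = 0.8000 ms; t_prop = 400/200000 s = 2.0000 ms; subtotal = 2.8000 ms
End-to-end = 4.0400 + 2.8000 = 6.8400 ms -> 6.840 ms (3 dp)

6.840


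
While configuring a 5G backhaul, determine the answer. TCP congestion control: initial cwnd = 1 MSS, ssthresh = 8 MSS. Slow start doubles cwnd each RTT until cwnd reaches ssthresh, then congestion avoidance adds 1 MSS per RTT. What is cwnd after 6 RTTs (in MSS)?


RTT 0: cwnd = 1 MSS (initial)
RTT 1: cwnd = 2 MSS (slow start, doubled)
RTT 2: cwnd = 4 MSS (slow start, doubled)
RTT 3: cwnd = 8 MSS (slow start, doubled)
RTT 4: cwnd = 9 MSS (congestion avoidance, +1)
RTT 5: cwnd = 10 MSS (congestion avoidance, +1)
RTT 6: cwnd = 11 MSS (congestion avoidance, +1)

11


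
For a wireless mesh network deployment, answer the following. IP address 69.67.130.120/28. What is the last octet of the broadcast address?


Given: IP = 69.67.130.120, prefix = /28
Host bits = 32 - 28 = 4
Network last octet = 120 AND mask = 112
Host part size = 2^4 - 1 = 15
Broadcast last octet = 112 OR 15 = 127

127


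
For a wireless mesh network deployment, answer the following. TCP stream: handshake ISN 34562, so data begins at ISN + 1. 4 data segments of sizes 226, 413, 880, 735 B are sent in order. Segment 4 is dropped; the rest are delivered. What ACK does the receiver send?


SYN uses sequence number 34562; first data byte = ISN + 1 = 34563.
Segment 1: SEQ = 34563, len = 226 B, covers [34563, 34788]
Segment 2: SEQ = 34789, len = 413 B, covers [34789, 35201]
Segment 3: SEQ = 35202, len = 880 B, covers [35202, 36081]
Segment 4: SEQ = 36082, len = 735 B, covers [36082, 36816] [LOST]
In-order data received: bytes [34563, 36081] (segments 1..3).
Segment 4 missing -> gap begins at byte 36082.
Cumulative ACK = next expected in-order byte = 34563 + 226 + 413 + 880 = 36082

36082


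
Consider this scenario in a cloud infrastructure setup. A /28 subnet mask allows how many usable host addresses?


Given: subnet mask /28
Host bits = 32 - 28 = 4
Total addresses = 2^4 = 16
Usable hosts = 16 - 2 (network + broadcast) = 14

14


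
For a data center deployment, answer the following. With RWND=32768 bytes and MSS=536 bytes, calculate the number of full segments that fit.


Given: RWND = 32768 bytes, MSS = 536 bytes
Full segments = floor(RWND / MSS)
Full segments = floor(32768 / 536)
Full segments = floor(61.1343) = 61

61


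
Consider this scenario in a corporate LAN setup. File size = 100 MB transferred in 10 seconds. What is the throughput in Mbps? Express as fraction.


Given: file = 100 MB, time = 10 s
File in Mb = 100 * 8 = 800 Mb
Throughput = 800 / 10 Mbps
Throughput = 80 Mbps

80


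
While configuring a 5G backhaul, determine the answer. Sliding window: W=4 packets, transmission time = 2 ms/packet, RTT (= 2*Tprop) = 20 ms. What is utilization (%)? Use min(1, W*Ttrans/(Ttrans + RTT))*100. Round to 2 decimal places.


Given: W = 4, Ttrans = 2 ms, RTT = 20 ms (= 2 * Tprop, Tprop = 10 ms)
Cycle time = Ttrans + RTT = 2 + 20 = 22 ms (first packet sent until its ACK returns)
W * Ttrans = 4 * 2 = 8 ms of sending per cycle
W * Ttrans / (Ttrans + RTT) = 8 / 22 = 0.363636
U = min(1, 0.363636) = 0.363636
U% = 36.36%

36.36


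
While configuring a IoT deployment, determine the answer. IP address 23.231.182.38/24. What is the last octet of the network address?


Given: IP = 23.231.182.38, prefix = /24
Subnet mask = 255.255.255.0
Last octet of IP: 38
Last octet of mask: 0
Network last octet = 38 AND 0 = 0

0


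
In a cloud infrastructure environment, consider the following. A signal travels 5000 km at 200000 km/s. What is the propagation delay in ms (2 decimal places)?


Given: distance = 5000 km, speed = 200000 km/s
Delay = distance / speed = 5000 / 200000 seconds
Delay in ms = 5000 * 1000 / 200000
Delay = 25.0000 ms
Rounded to 2 dp = 25.00 ms

25.00


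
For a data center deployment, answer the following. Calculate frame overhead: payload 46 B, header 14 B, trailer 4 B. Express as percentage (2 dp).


Given: payload = 46 B, header = 14 B, trailer = 4 B
Overhead bytes = header + trailer = 14 + 4 = 18
Total frame = payload + overhead = 46 + 18 = 64
Overhead % = 18 / 64 * 100 = 28.1250% -> 28.13% (2 dp)

28.13


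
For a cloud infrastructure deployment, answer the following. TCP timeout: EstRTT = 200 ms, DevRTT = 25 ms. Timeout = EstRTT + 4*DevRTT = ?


Given: EstRTT = 200 ms, DevRTT = 25 ms
Timeout = EstRTT + 4 * DevRTT
4 * DevRTT = 4 * 25 = 100
Timeout = 200 + 100 = 300 ms

300


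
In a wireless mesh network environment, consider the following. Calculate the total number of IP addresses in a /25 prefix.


Given: CIDR prefix /25
Host bits = 32 - 25 = 7
Total addresses = 2^7 = 128

128


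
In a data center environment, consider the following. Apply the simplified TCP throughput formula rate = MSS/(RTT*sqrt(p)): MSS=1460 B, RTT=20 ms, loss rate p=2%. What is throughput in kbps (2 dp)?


Given: MSS = 1460 bytes, RTT = 20 ms, loss = 2%
RTT in seconds = 20 / 1000 = 0.02
Loss rate = 2% = 0.02
sqrt(loss) = sqrt(0.02) = 0.141421356237
Throughput (bytes/s) = 1460 / (0.02 * 0.141421356237) = 516187.9503
Throughput (kbps) = 516187.9503 * 8 / 1000 = 4129.503602 -> 4129.50 kbps (2 dp)

4129.50


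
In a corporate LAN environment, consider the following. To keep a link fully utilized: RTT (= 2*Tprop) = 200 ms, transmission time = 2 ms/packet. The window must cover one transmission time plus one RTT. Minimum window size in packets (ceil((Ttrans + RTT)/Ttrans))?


Given: Ttrans = 2 ms, RTT = 200 ms (= 2 * Tprop, Tprop = 100 ms)
Time until first ACK returns = Ttrans + RTT = 2 + 200 = 202 ms
Need W * Ttrans >= Ttrans + RTT  ->  W >= (Ttrans + RTT) / Ttrans
(Ttrans + RTT) / Ttrans = 202 / 2 = 101
W_min = ceil(101) = 101

101


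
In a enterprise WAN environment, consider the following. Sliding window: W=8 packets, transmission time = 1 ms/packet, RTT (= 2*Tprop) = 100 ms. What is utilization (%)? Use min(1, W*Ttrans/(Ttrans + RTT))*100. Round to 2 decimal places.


Given: W = 8, Ttrans = 1 ms, RTT = 100 ms (= 2 * Tprop, Tprop = 50 ms)
Cycle time = Ttrans + RTT = 1 + 100 = 101 ms (first packet sent until its ACK returns)
W * Ttrans = 8 * 1 = 8 ms of sending per cycle
W * Ttrans / (Ttrans + RTT) = 8 / 101 = 0.079208
U = min(1, 0.079208) = 0.079208
U% = 7.92%

7.92


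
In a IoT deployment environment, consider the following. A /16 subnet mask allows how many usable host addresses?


Given: subnet mask /16
Host bits = 32 - 16 = 16
Total addresses = 2^16 = 65536
Usable hosts = 65536 - 2 (network + broadcast) = 65534

65534


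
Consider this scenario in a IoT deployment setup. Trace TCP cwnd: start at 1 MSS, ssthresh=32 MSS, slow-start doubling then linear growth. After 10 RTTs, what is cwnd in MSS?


RTT 0: cwnd = 1 MSS (initial)
RTT 1: cwnd = 2 MSS (slow start, doubled)
RTT 2: cwnd = 4 MSS (slow start, doubled)
RTT 3: cwnd = 8 MSS (slow start, doubled)
RTT 4: cwnd = 16 MSS (slow start, doubled)
RTT 5: cwnd = 32 MSS (slow start, doubled)
RTT 6: cwnd = 33 MSS (congestion avoidance, +1)
RTT 7: cwnd = 34 MSS (congestion avoidance, +1)
RTT 8: cwnd = 35 MSS (congestion avoidance, +1)
RTT 9: cwnd = 36 MSS (congestion avoidance, +1)
RTT 10: cwnd = 37 MSS (congestion avoidance, +1)

37


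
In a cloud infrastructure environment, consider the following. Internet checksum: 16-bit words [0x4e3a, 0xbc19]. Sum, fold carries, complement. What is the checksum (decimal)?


Given words: [0x4e3a, 0xbc19]
Step 1: Sum all words
Raw sum = 20026 + 48153 = 68179
Step 2: Fold carry: (2643 + 1) = 2644
One's complement = ~2644 & 0xFFFF = 62891

62891


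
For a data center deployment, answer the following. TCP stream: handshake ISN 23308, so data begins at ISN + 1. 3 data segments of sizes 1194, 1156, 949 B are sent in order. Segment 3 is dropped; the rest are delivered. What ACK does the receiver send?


SYN uses sequence number 23308; first data byte = ISN + 1 = 23309.
Segment 1: SEQ = 23309, len = 1194 B, covers [23309, 24502]
Segment 2: SEQ = 24503, len = 1156 B, covers [24503, 25658]
Segment 3: SEQ = 25659, len = 949 B, covers [25659, 26607] [LOST]
In-order data received: bytes [23309, 25658] (segments 1..2).
Segment 3 missing -> gap begins at byte 25659.
Cumulative ACK = next expected in-order byte = 23309 + 1194 + 1156 = 25659

25659


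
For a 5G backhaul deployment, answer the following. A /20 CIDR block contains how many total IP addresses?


Given: CIDR prefix /20
Host bits = 32 - 20 = 12
Total addresses = 2^12 = 4096

4096


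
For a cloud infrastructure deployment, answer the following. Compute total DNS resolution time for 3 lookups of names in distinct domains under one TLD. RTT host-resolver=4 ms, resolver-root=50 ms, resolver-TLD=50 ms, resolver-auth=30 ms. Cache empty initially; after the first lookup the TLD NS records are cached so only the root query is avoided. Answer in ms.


Lookup 1 (cold cache): local + root + TLD + auth = 4 + 50 + 50 + 30 = 134 ms
Lookups 2..3 (TLD NS cached -> skip root; new domain -> still ask TLD and auth): local + TLD + auth = 4 + 50 + 30 = 84 ms each
Remaining 2 lookups: 2 * 84 = 168 ms
Total = 134 + 168 = 302 ms

302


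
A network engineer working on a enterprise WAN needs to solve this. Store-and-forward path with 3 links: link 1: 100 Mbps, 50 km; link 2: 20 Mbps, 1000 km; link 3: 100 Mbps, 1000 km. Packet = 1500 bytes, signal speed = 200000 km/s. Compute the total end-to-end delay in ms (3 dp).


Packet = 1500 bytes = 12000 bits. Store-and-forward: sum (t_trans + t_prop) per link.
Link 1: t_trans = 12000/(100*10^6) s = 0.1200 ms; t_prop = 50/200000 s = 0.2500 ms; subtotal = 0.3700 ms
Link 2: t_trans = 12000/(20*10^6) s = 0.6000 ms; t_prop = 1000/200000 s = 5.0000 ms; subtotal = 5.6000 ms
Link 3: t_trans = 12000/(100*10^6) s = 0.1200 ms; t_prop = 1000/200000 s = 5.0000 ms; subtotal = 5.1200 ms
End-to-end = 0.3700 + 5.6000 + 5.1200 = 11.0900 ms -> 11.090 ms (3 dp)

11.090


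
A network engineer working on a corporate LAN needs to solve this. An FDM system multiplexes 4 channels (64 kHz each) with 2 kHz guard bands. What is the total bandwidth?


Given: 4 channels, 64 kHz each, guard = 2 kHz
Channel bandwidth = 4 * 64 = 256 kHz
Guard bands = 3 gaps * 2 kHz = 6 kHz
Total = 256 + 6 = 262 kHz

262


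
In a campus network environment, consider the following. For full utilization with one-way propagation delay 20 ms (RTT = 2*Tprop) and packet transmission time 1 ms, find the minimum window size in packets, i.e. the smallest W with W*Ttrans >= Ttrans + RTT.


Given: Ttrans = 1 ms, RTT = 40 ms (= 2 * Tprop, Tprop = 20 ms)
Time until first ACK returns = Ttrans + RTT = 1 + 40 = 41 ms
Need W * Ttrans >= Ttrans + RTT  ->  W >= (Ttrans + RTT) / Ttrans
(Ttrans + RTT) / Ttrans = 41 / 1 = 41
W_min = ceil(41) = 41

41
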